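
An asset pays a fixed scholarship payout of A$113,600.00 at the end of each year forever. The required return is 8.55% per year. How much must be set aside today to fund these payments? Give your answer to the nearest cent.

Periodic rate r = 0.0855 per year.
Level perpetuity: PV = PMT / r = 113,600 / (0.0855) = A$1,328,654.97.

A$1,328,654.97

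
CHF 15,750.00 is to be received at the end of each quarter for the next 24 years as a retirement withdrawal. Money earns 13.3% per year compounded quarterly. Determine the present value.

This is an ordinary annuity: 96 payments of CHF 15,750.00 at the end of each quarter.
Periodic rate r = 0.133/4 per quarter; n is counted in quarters.
PV = PMT × [(1 − (1+r)^−n)/r] = 15,750 × [1 − (1+r)^−96] / r = CHF 453,183.49

CHF 453,183.49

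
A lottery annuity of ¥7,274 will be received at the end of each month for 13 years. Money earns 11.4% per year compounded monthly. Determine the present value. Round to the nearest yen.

This is an ordinary annuity: 156 payments of ¥7,274 at the end of each month.
Periodic rate r = 0.114/12 per month; n is counted in months.
PV = PMT × [(1 − (1+r)^−n)/r] = 7,274 × [1 − (1+r)^−156] / r = ¥590,513

¥590,513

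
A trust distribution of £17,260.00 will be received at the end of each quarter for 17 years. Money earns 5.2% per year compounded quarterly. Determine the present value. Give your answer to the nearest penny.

£776,053.06

This is an ordinary annuity: 68 payments of £17,260.00 at the end of each quarter.
Periodic rate r = 0.052/4 per quarter; n is counted in quarters.
PV = PMT × [(1 − (1+r)^−n)/r] = 17,260 × [1 − (1+r)^−68] / r = £776,053.06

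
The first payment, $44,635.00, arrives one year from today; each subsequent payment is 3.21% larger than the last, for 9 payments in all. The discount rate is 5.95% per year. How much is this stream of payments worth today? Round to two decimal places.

Periodic rate r = 0.0595 per year.
Growing ordinary annuity: PV = PMT₁ × [1 − ((1+g)/(1+r))^n] / (r − g) = 44,635 × [1 − ((1+0.0321)/(1+r))^9] / (r − 0.0321) = $342,210.81.

$342,210.81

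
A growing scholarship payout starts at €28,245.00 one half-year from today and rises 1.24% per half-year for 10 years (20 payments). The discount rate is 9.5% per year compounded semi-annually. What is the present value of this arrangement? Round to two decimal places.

€397,698.84

Periodic rate r = 0.095/2 per half-year; n is counted in half-years.
Growing ordinary annuity: PV = PMT₁ × [1 − ((1+g)/(1+r))^n] / (r − g) = 28,245 × [1 − ((1+0.0124)/(1+r))^20] / (r − 0.0124) = €397,698.84.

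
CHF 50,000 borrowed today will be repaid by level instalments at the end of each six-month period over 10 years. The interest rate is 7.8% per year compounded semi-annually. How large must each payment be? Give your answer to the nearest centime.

Level ordinary annuity; solve PV = PMT × [(1 − (1+r)^−n)/r] for PMT.
Periodic rate r = 0.078/2 per half-year; n is counted in half-years.
With n = 20: PMT = 50,000 / ([(1 − (1+r)^−n)/r]) = CHF 3,646.58

CHF 3,646.58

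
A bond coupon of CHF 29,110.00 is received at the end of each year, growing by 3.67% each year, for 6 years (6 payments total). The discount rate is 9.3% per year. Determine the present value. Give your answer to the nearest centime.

CHF 140,580.59

Periodic rate r = 0.093 per year.
Growing ordinary annuity: PV = PMT₁ × [1 − ((1+g)/(1+r))^n] / (r − g) = 29,110 × [1 − ((1+0.0367)/(1+r))^6] / (r − 0.0367) = CHF 140,580.59.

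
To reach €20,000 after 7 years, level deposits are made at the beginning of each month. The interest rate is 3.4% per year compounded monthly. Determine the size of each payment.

Level annuity due; solve FV = PMT × [((1+r)^n − 1)/r] × (1+r) for PMT.
Periodic rate r = 0.034/12 per month; n is counted in months.
With n = 84: PMT = 20,000 / ([((1+r)^n − 1)/r] × (1+r)) = €210.62

€210.62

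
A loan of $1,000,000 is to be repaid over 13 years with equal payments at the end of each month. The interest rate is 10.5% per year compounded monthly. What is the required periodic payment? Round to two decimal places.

Level ordinary annuity; solve PV = PMT × [(1 − (1+r)^−n)/r] for PMT.
Periodic rate r = 0.105/12 per month; n is counted in months.
With n = 156: PMT = 1,000,000 / ([(1 − (1+r)^−n)/r]) = $11,775.02

$11,775.02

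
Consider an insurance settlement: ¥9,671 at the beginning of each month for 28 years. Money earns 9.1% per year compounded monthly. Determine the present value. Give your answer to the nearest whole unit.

This is an annuity due: 336 payments of ¥9,671 at the beginning of each month.
Periodic rate r = 0.091/12 per month; n is counted in months.
PV = PMT × [(1 − (1+r)^−n)/r] × (1+r) = 9,671 × [1 − (1+r)^−336] / r × (1+r) = ¥1,183,463

¥1,183,463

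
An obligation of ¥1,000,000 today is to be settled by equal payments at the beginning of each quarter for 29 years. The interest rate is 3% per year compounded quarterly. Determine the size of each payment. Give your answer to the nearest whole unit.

Level annuity due; solve PV = PMT × [(1 − (1+r)^−n)/r] × (1+r) for PMT.
Periodic rate r = 0.03/4 per quarter; n is counted in quarters.
With n = 116: PMT = 1,000,000 / ([(1 − (1+r)^−n)/r] × (1+r)) = ¥12,842

¥12,842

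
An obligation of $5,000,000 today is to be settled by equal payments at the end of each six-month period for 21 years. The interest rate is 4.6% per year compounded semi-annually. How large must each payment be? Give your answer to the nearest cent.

$186,927.94

Level ordinary annuity; solve PV = PMT × [(1 − (1+r)^−n)/r] for PMT.
Periodic rate r = 0.046/2 per half-year; n is counted in half-years.
With n = 42: PMT = 5,000,000 / ([(1 − (1+r)^−n)/r]) = $186,927.94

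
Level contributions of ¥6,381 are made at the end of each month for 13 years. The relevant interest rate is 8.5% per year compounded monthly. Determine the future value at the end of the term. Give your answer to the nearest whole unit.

This is an ordinary annuity: 156 deposits of ¥6,381 at the end of each month.
Periodic rate r = 0.085/12 per month; n is counted in months.
FV = PMT × [((1+r)^n − 1)/r] = 6,381 × [(1+r)^156 − 1] / r = ¥1,808,439

¥1,808,439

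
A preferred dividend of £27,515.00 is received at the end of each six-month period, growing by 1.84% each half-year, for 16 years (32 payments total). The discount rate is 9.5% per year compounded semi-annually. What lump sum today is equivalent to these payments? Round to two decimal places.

£561,705.21

Periodic rate r = 0.095/2 per half-year; n is counted in half-years.
Growing ordinary annuity: PV = PMT₁ × [1 − ((1+g)/(1+r))^n] / (r − g) = 27,515 × [1 − ((1+0.0184)/(1+r))^32] / (r − 0.0184) = £561,705.21.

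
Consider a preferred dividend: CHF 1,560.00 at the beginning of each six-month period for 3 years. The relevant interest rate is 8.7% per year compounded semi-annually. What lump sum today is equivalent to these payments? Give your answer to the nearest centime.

This is an annuity due: 6 payments of CHF 1,560.00 at the beginning of each six-month period.
Periodic rate r = 0.087/2 per half-year; n is counted in half-years.
PV = PMT × [(1 − (1+r)^−n)/r] × (1+r) = 1,560 × [1 − (1+r)^−6] / r × (1+r) = CHF 8,437.08

CHF 8,437.08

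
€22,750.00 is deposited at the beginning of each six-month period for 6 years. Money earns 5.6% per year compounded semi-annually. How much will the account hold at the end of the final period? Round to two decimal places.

€328,162.86

This is an annuity due: 12 deposits of €22,750.00 at the beginning of each six-month period.
Periodic rate r = 0.056/2 per half-year; n is counted in half-years.
FV = PMT × [((1+r)^n − 1)/r] × (1+r) = 22,750 × [(1+r)^12 − 1] / r × (1+r) = €328,162.86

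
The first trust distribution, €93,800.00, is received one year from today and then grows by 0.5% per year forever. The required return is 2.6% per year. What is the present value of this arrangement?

€4,466,666.67

Periodic rate r = 0.026 per year.
Growing perpetuity (Gordon): PV = PMT₁ / (r − g) = 93,800 / (r − 0.005) = €4,466,666.67.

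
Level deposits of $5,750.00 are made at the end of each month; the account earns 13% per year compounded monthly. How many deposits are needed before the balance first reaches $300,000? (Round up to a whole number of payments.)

42 payments

Periodic rate r = 0.13/12 per month; n is counted in months.
Ordinary annuity FV: 300,000 = 5,750 × [((1+r)^n − 1)/r].
(1+r)^n = 1 + 300,000 × r / 5,750, so n = ln(1 + 300,000·r/5,750) / ln(1+r) = 41.58.
Round up to a whole number of payments: n = 42.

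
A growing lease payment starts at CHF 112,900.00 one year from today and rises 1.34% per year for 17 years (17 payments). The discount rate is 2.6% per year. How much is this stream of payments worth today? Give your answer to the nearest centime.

Periodic rate r = 0.026 per year.
Growing ordinary annuity: PV = PMT₁ × [1 − ((1+g)/(1+r))^n] / (r − g) = 112,900 × [1 − ((1+0.0134)/(1+r))^17] / (r − 0.0134) = CHF 1,697,693.42.

CHF 1,697,693.42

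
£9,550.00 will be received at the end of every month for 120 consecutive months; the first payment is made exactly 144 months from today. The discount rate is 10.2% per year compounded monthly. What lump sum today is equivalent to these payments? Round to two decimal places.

Ordinary annuity of 120 payments, first payment at period 144.
Periodic rate r = 0.102/12 per month; n is counted in months.
The ordinary-annuity PV formula values the stream one period before the first payment (period 143); discount that back 143 periods:
PV₀ = 9,550 × [1 − (1+r)^−120] / r × (1+r)^−143 = £213,622.56

£213,622.56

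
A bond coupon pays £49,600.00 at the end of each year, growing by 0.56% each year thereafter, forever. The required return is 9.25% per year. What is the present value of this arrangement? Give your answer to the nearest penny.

£570,771.00

Periodic rate r = 0.0925 per year.
Growing perpetuity (Gordon): PV = PMT₁ / (r − g) = 49,600 / (r − 0.0056) = £570,771.00.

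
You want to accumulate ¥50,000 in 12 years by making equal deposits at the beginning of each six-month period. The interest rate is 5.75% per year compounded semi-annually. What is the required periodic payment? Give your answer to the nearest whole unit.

Level annuity due; solve FV = PMT × [((1+r)^n − 1)/r] × (1+r) for PMT.
Periodic rate r = 0.0575/2 per half-year; n is counted in half-years.
With n = 24: PMT = 50,000 / ([((1+r)^n − 1)/r] × (1+r)) = ¥1,434

¥1,434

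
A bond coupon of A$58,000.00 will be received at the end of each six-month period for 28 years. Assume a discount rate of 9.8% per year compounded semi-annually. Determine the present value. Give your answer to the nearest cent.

This is an ordinary annuity: 56 payments of A$58,000.00 at the end of each six-month period.
Periodic rate r = 0.098/2 per half-year; n is counted in half-years.
PV = PMT × [(1 − (1+r)^−n)/r] = 58,000 × [1 − (1+r)^−56] / r = A$1,102,426.99

A$1,102,426.99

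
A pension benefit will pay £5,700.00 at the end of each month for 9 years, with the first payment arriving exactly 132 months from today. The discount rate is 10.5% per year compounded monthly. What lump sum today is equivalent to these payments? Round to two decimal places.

£126,868.01

Ordinary annuity of 108 payments, first payment at period 132.
Periodic rate r = 0.105/12 per month; n is counted in months.
The ordinary-annuity PV formula values the stream one period before the first payment (period 131); discount that back 131 periods:
PV₀ = 5,700 × [1 − (1+r)^−108] / r × (1+r)^−131 = £126,868.01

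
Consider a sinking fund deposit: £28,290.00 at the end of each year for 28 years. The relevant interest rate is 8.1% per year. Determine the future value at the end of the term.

This is an ordinary annuity: 28 deposits of £28,290.00 at the end of each year.
Periodic rate r = 0.081 per year.
FV = PMT × [((1+r)^n − 1)/r] = 28,290 × [(1+r)^28 − 1] / r = £2,742,939.20

£2,742,939.20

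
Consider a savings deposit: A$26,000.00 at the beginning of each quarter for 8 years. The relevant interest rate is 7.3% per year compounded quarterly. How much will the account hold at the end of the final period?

A$1,136,997.02

This is an annuity due: 32 deposits of A$26,000.00 at the beginning of each quarter.
Periodic rate r = 0.073/4 per quarter; n is counted in quarters.
FV = PMT × [((1+r)^n − 1)/r] × (1+r) = 26,000 × [(1+r)^32 − 1] / r × (1+r) = A$1,136,997.02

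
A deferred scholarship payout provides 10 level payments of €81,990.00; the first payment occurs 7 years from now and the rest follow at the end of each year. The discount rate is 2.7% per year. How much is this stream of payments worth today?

Ordinary annuity of 10 payments, first payment at period 7.
Periodic rate r = 0.027 per year.
The ordinary-annuity PV formula values the stream one period before the first payment (period 6); discount that back 6 periods:
PV₀ = 81,990 × [1 − (1+r)^−10] / r × (1+r)^−6 = €605,301.28

€605,301.28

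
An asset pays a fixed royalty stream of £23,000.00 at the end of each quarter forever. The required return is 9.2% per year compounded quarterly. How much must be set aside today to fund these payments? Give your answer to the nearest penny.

£1,000,000.00

Periodic rate r = 0.092/4 per quarter.
Level perpetuity: PV = PMT / r = 23,000 / (0.092/4) = £1,000,000.00.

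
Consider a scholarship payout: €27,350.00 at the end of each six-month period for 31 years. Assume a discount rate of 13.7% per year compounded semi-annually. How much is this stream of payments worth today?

€392,704.90

This is an ordinary annuity: 62 payments of €27,350.00 at the end of each six-month period.
Periodic rate r = 0.137/2 per half-year; n is counted in half-years.
PV = PMT × [(1 − (1+r)^−n)/r] = 27,350 × [1 − (1+r)^−62] / r = €392,704.90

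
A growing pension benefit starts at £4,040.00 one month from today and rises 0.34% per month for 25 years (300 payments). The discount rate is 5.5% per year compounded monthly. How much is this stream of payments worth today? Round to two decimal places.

£1,016,838.11

Periodic rate r = 0.055/12 per month; n is counted in months.
Growing ordinary annuity: PV = PMT₁ × [1 − ((1+g)/(1+r))^n] / (r − g) = 4,040 × [1 − ((1+0.0034)/(1+r))^300] / (r − 0.0034) = £1,016,838.11.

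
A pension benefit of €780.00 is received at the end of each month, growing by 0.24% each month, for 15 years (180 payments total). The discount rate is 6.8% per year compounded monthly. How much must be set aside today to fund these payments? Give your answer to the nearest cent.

Periodic rate r = 0.068/12 per month; n is counted in months.
Growing ordinary annuity: PV = PMT₁ × [1 − ((1+g)/(1+r))^n] / (r − g) = 780 × [1 − ((1+0.0024)/(1+r))^180] / (r − 0.0024) = €105,837.17.

€105,837.17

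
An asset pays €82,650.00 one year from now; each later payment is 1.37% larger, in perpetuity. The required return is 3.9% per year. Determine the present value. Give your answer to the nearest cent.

Periodic rate r = 0.039 per year.
Growing perpetuity (Gordon): PV = PMT₁ / (r − g) = 82,650 / (r − 0.0137) = €3,266,798.42.

€3,266,798.42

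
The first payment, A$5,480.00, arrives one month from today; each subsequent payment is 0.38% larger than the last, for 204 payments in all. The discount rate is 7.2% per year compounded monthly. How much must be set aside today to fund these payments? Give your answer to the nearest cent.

Periodic rate r = 0.072/12 per month; n is counted in months.
Growing ordinary annuity: PV = PMT₁ × [1 − ((1+g)/(1+r))^n] / (r − g) = 5,480 × [1 − ((1+0.0038)/(1+r))^204] / (r − 0.0038) = A$897,244.79.

A$897,244.79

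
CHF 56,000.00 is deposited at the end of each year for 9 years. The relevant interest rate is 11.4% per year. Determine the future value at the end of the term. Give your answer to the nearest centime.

This is an ordinary annuity: 9 deposits of CHF 56,000.00 at the end of each year.
Periodic rate r = 0.114 per year.
FV = PMT × [((1+r)^n − 1)/r] = 56,000 × [(1+r)^9 − 1] / r = CHF 806,697.81

CHF 806,697.81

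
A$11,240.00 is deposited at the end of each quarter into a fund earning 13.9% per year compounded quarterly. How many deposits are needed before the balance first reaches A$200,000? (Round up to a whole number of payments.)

Periodic rate r = 0.139/4 per quarter; n is counted in quarters.
Ordinary annuity FV: 200,000 = 11,240 × [((1+r)^n − 1)/r].
(1+r)^n = 1 + 200,000 × r / 11,240, so n = ln(1 + 200,000·r/11,240) / ln(1+r) = 14.09.
Round up to a whole number of payments: n = 15.

15 payments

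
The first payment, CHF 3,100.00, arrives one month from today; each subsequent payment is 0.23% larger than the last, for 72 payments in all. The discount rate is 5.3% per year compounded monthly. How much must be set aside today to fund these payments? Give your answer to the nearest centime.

Periodic rate r = 0.053/12 per month; n is counted in months.
Growing ordinary annuity: PV = PMT₁ × [1 − ((1+g)/(1+r))^n] / (r − g) = 3,100 × [1 − ((1+0.0023)/(1+r))^72] / (r − 0.0023) = CHF 206,382.66.

CHF 206,382.66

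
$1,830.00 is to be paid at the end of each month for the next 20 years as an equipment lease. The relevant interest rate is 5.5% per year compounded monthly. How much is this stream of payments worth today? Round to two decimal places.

This is an ordinary annuity: 240 payments of $1,830.00 at the end of each month.
Periodic rate r = 0.055/12 per month; n is counted in months.
PV = PMT × [(1 − (1+r)^−n)/r] = 1,830 × [1 − (1+r)^−240] / r = $266,031.95

$266,031.95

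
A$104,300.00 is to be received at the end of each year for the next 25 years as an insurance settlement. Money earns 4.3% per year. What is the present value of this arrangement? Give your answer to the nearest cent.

This is an ordinary annuity: 25 payments of A$104,300.00 at the end of each year.
Periodic rate r = 0.043 per year.
PV = PMT × [(1 − (1+r)^−n)/r] = 104,300 × [1 − (1+r)^−25] / r = A$1,578,923.15

A$1,578,923.15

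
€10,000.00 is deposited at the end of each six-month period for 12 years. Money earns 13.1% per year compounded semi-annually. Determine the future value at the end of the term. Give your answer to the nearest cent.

This is an ordinary annuity: 24 deposits of €10,000.00 at the end of each six-month period.
Periodic rate r = 0.131/2 per half-year; n is counted in half-years.
FV = PMT × [((1+r)^n − 1)/r] = 10,000 × [(1+r)^24 − 1] / r = €547,237.28

€547,237.28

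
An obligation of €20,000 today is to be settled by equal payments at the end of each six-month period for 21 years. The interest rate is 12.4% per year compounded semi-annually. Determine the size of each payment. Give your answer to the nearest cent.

Level ordinary annuity; solve PV = PMT × [(1 − (1+r)^−n)/r] for PMT.
Periodic rate r = 0.124/2 per half-year; n is counted in half-years.
With n = 42: PMT = 20,000 / ([(1 − (1+r)^−n)/r]) = €1,347.74

€1,347.74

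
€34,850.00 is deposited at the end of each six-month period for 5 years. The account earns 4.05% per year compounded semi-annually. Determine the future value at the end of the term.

This is an ordinary annuity: 10 deposits of €34,850.00 at the end of each six-month period.
Periodic rate r = 0.0405/2 per half-year; n is counted in half-years.
FV = PMT × [((1+r)^n − 1)/r] = 34,850 × [(1+r)^10 − 1] / r = €382,034.22

€382,034.22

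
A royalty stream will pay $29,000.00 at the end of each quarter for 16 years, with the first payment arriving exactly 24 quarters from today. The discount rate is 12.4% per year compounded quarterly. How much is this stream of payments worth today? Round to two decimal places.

Ordinary annuity of 64 payments, first payment at period 24.
Periodic rate r = 0.124/4 per quarter; n is counted in quarters.
The ordinary-annuity PV formula values the stream one period before the first payment (period 23); discount that back 23 periods:
PV₀ = 29,000 × [1 − (1+r)^−64] / r × (1+r)^−23 = $397,844.76

$397,844.76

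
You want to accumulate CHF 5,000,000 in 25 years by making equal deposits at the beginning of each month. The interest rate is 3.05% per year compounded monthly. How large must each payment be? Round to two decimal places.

CHF 11,104.24

Level annuity due; solve FV = PMT × [((1+r)^n − 1)/r] × (1+r) for PMT.
Periodic rate r = 0.0305/12 per month; n is counted in months.
With n = 300: PMT = 5,000,000 / ([((1+r)^n − 1)/r] × (1+r)) = CHF 11,104.24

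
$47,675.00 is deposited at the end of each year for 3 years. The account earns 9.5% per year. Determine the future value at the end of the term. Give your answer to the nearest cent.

This is an ordinary annuity: 3 deposits of $47,675.00 at the end of each year.
Periodic rate r = 0.095 per year.
FV = PMT × [((1+r)^n − 1)/r] = 47,675 × [(1+r)^3 − 1] / r = $157,042.64

$157,042.64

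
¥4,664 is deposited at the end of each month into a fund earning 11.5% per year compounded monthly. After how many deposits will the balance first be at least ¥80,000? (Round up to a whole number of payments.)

Periodic rate r = 0.115/12 per month; n is counted in months.
Ordinary annuity FV: 80,000 = 4,664 × [((1+r)^n − 1)/r].
(1+r)^n = 1 + 80,000 × r / 4,664, so n = ln(1 + 80,000·r/4,664) / ln(1+r) = 15.96.
Round up to a whole number of payments: n = 16.

16 payments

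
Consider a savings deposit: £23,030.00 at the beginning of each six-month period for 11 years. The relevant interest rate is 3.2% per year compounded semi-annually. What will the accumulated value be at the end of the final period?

This is an annuity due: 22 deposits of £23,030.00 at the beginning of each six-month period.
Periodic rate r = 0.032/2 per half-year; n is counted in half-years.
FV = PMT × [((1+r)^n − 1)/r] × (1+r) = 23,030 × [(1+r)^22 − 1] / r × (1+r) = £611,215.31

£611,215.31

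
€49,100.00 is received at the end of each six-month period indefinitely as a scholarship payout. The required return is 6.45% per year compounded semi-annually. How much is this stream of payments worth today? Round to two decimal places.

Periodic rate r = 0.0645/2 per half-year.
Level perpetuity: PV = PMT / r = 49,100 / (0.0645/2) = €1,522,480.62.

€1,522,480.62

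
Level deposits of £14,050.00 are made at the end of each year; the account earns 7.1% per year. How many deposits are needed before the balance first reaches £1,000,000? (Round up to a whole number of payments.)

Periodic rate r = 0.071 per year.
Ordinary annuity FV: 1,000,000 = 14,050 × [((1+r)^n − 1)/r].
(1+r)^n = 1 + 1,000,000 × r / 14,050, so n = ln(1 + 1,000,000·r/14,050) / ln(1+r) = 26.25.
Round up to a whole number of payments: n = 27.

27 payments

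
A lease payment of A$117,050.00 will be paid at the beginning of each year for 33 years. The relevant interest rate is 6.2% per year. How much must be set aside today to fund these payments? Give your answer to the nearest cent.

A$1,729,533.40

This is an annuity due: 33 payments of A$117,050.00 at the beginning of each year.
Periodic rate r = 0.062 per year.
PV = PMT × [(1 − (1+r)^−n)/r] × (1+r) = 117,050 × [1 − (1+r)^−33] / r × (1+r) = A$1,729,533.40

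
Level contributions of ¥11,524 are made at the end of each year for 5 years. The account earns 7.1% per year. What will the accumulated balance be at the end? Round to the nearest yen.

This is an ordinary annuity: 5 deposits of ¥11,524 at the end of each year.
Periodic rate r = 0.071 per year.
FV = PMT × [((1+r)^n − 1)/r] = 11,524 × [(1+r)^5 − 1] / r = ¥66,404

¥66,404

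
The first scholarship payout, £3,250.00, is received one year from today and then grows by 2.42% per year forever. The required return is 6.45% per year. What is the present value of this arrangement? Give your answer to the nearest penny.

Periodic rate r = 0.0645 per year.
Growing perpetuity (Gordon): PV = PMT₁ / (r − g) = 3,250 / (r − 0.0242) = £80,645.16.

£80,645.16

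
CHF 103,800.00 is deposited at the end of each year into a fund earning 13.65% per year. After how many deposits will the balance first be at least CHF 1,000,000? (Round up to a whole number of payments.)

Periodic rate r = 0.1365 per year.
Ordinary annuity FV: 1,000,000 = 103,800 × [((1+r)^n − 1)/r].
(1+r)^n = 1 + 1,000,000 × r / 103,800, so n = ln(1 + 1,000,000·r/103,800) / ln(1+r) = 6.56.
Round up to a whole number of payments: n = 7.

7 payments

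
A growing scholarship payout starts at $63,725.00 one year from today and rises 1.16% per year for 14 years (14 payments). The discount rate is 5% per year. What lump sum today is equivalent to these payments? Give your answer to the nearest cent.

Periodic rate r = 0.05 per year.
Growing ordinary annuity: PV = PMT₁ × [1 − ((1+g)/(1+r))^n] / (r − g) = 63,725 × [1 − ((1+0.0116)/(1+r))^14] / (r − 0.0116) = $674,469.62.

$674,469.62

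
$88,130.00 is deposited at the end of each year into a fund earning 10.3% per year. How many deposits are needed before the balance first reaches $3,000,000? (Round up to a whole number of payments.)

Periodic rate r = 0.103 per year.
Ordinary annuity FV: 3,000,000 = 88,130 × [((1+r)^n − 1)/r].
(1+r)^n = 1 + 3,000,000 × r / 88,130, so n = ln(1 + 3,000,000·r/88,130) / ln(1+r) = 15.36.
Round up to a whole number of payments: n = 16.

16 payments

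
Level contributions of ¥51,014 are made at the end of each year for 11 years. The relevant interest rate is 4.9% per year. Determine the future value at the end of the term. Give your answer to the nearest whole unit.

This is an ordinary annuity: 11 deposits of ¥51,014 at the end of each year.
Periodic rate r = 0.049 per year.
FV = PMT × [((1+r)^n − 1)/r] = 51,014 × [(1+r)^11 − 1] / r = ¥720,970

¥720,970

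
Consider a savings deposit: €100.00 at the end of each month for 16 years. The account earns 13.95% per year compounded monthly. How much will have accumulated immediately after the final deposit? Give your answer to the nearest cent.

This is an ordinary annuity: 192 deposits of €100.00 at the end of each month.
Periodic rate r = 0.1395/12 per month; n is counted in months.
FV = PMT × [((1+r)^n − 1)/r] = 100 × [(1+r)^192 − 1] / r = €70,531.52

€70,531.52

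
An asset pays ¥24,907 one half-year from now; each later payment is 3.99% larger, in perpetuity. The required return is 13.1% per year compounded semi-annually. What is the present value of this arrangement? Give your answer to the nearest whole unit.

Periodic rate r = 0.131/2 per half-year.
Growing perpetuity (Gordon): PV = PMT₁ / (r − g) = 24,907 / (r − 0.0399) = ¥972,930.

¥972,930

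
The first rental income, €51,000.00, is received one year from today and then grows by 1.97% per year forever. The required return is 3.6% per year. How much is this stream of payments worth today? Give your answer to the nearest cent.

€3,128,834.36

Periodic rate r = 0.036 per year.
Growing perpetuity (Gordon): PV = PMT₁ / (r − g) = 51,000 / (r − 0.0197) = €3,128,834.36.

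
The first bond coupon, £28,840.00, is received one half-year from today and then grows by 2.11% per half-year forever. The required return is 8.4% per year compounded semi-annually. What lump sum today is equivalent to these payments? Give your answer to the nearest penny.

Periodic rate r = 0.084/2 per half-year.
Growing perpetuity (Gordon): PV = PMT₁ / (r − g) = 28,840 / (r − 0.0211) = £1,379,904.31.

£1,379,904.31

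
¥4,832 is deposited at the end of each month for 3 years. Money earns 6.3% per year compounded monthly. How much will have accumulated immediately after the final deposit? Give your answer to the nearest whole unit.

¥190,927

This is an ordinary annuity: 36 deposits of ¥4,832 at the end of each month.
Periodic rate r = 0.063/12 per month; n is counted in months.
FV = PMT × [((1+r)^n − 1)/r] = 4,832 × [(1+r)^36 − 1] / r = ¥190,927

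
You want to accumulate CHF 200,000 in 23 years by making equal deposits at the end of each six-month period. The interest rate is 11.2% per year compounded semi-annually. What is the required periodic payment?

CHF 994.55

Level ordinary annuity; solve FV = PMT × [((1+r)^n − 1)/r] for PMT.
Periodic rate r = 0.112/2 per half-year; n is counted in half-years.
With n = 46: PMT = 200,000 / ([((1+r)^n − 1)/r]) = CHF 994.55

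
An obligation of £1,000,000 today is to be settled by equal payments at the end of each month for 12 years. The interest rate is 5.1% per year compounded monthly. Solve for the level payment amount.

Level ordinary annuity; solve PV = PMT × [(1 − (1+r)^−n)/r] for PMT.
Periodic rate r = 0.051/12 per month; n is counted in months.
With n = 144: PMT = 1,000,000 / ([(1 − (1+r)^−n)/r]) = £9,299.15

£9,299.15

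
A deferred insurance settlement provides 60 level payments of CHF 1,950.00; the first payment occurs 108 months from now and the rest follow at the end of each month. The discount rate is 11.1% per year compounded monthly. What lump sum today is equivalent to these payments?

CHF 33,409.03

Ordinary annuity of 60 payments, first payment at period 108.
Periodic rate r = 0.111/12 per month; n is counted in months.
The ordinary-annuity PV formula values the stream one period before the first payment (period 107); discount that back 107 periods:
PV₀ = 1,950 × [1 − (1+r)^−60] / r × (1+r)^−107 = CHF 33,409.03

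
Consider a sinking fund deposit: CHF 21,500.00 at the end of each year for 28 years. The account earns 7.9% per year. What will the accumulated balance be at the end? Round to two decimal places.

CHF 2,015,615.25

This is an ordinary annuity: 28 deposits of CHF 21,500.00 at the end of each year.
Periodic rate r = 0.079 per year.
FV = PMT × [((1+r)^n − 1)/r] = 21,500 × [(1+r)^28 − 1] / r = CHF 2,015,615.25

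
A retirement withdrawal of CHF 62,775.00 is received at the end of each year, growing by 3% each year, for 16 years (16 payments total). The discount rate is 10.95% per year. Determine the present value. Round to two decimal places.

CHF 549,309.08

Periodic rate r = 0.1095 per year.
Growing ordinary annuity: PV = PMT₁ × [1 − ((1+g)/(1+r))^n] / (r − g) = 62,775 × [1 − ((1+0.03)/(1+r))^16] / (r − 0.03) = CHF 549,309.08.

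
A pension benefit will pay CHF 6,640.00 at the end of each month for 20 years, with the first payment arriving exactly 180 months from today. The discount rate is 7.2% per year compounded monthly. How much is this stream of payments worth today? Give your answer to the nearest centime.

CHF 289,042.75

Ordinary annuity of 240 payments, first payment at period 180.
Periodic rate r = 0.072/12 per month; n is counted in months.
The ordinary-annuity PV formula values the stream one period before the first payment (period 179); discount that back 179 periods:
PV₀ = 6,640 × [1 − (1+r)^−240] / r × (1+r)^−179 = CHF 289,042.75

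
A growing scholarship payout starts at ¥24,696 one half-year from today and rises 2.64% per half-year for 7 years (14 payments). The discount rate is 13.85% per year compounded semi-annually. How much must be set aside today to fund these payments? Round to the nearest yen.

Periodic rate r = 0.1385/2 per half-year; n is counted in half-years.
Growing ordinary annuity: PV = PMT₁ × [1 − ((1+g)/(1+r))^n] / (r − g) = 24,696 × [1 − ((1+0.0264)/(1+r))^14] / (r − 0.0264) = ¥251,249.

¥251,249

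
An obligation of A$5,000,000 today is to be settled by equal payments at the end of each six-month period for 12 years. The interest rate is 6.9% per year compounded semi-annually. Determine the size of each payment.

A$309,731.32

Level ordinary annuity; solve PV = PMT × [(1 − (1+r)^−n)/r] for PMT.
Periodic rate r = 0.069/2 per half-year; n is counted in half-years.
With n = 24: PMT = 5,000,000 / ([(1 − (1+r)^−n)/r]) = A$309,731.32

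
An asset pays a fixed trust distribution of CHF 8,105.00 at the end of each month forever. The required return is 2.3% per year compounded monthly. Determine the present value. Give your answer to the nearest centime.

Periodic rate r = 0.023/12 per month.
Level perpetuity: PV = PMT / r = 8,105 / (0.023/12) = CHF 4,228,695.65.

CHF 4,228,695.65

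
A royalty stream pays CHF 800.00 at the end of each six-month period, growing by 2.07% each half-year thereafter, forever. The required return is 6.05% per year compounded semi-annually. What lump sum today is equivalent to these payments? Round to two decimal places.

Periodic rate r = 0.0605/2 per half-year.
Growing perpetuity (Gordon): PV = PMT₁ / (r − g) = 800 / (r − 0.0207) = CHF 83,769.63.

CHF 83,769.63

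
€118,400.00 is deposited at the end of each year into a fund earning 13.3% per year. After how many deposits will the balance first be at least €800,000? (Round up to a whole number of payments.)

6 payments

Periodic rate r = 0.133 per year.
Ordinary annuity FV: 800,000 = 118,400 × [((1+r)^n − 1)/r].
(1+r)^n = 1 + 800,000 × r / 118,400, so n = ln(1 + 800,000·r/118,400) / ln(1+r) = 5.13.
Round up to a whole number of payments: n = 6.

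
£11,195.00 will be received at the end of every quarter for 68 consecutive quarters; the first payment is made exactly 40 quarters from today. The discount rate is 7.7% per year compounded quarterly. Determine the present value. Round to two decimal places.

£200,862.25

Ordinary annuity of 68 payments, first payment at period 40.
Periodic rate r = 0.077/4 per quarter; n is counted in quarters.
The ordinary-annuity PV formula values the stream one period before the first payment (period 39); discount that back 39 periods:
PV₀ = 11,195 × [1 − (1+r)^−68] / r × (1+r)^−39 = £200,862.25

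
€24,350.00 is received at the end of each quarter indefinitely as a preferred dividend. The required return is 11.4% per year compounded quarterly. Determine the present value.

Periodic rate r = 0.114/4 per quarter.
Level perpetuity: PV = PMT / r = 24,350 / (0.114/4) = €854,385.96.

€854,385.96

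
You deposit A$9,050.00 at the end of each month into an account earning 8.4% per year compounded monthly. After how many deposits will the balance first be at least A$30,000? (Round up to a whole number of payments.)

Periodic rate r = 0.084/12 per month; n is counted in months.
Ordinary annuity FV: 30,000 = 9,050 × [((1+r)^n − 1)/r].
(1+r)^n = 1 + 30,000 × r / 9,050, so n = ln(1 + 30,000·r/9,050) / ln(1+r) = 3.29.
Round up to a whole number of payments: n = 4.

4 payments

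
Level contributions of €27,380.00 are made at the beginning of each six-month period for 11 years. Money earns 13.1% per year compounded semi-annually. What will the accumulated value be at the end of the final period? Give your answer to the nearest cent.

€1,353,150.89

This is an annuity due: 22 deposits of €27,380.00 at the beginning of each six-month period.
Periodic rate r = 0.131/2 per half-year; n is counted in half-years.
FV = PMT × [((1+r)^n − 1)/r] × (1+r) = 27,380 × [(1+r)^22 − 1] / r × (1+r) = €1,353,150.89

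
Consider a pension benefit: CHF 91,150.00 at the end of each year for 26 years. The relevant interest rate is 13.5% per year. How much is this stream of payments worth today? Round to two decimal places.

CHF 650,093.46

This is an ordinary annuity: 26 payments of CHF 91,150.00 at the end of each year.
Periodic rate r = 0.135 per year.
PV = PMT × [(1 − (1+r)^−n)/r] = 91,150 × [1 − (1+r)^−26] / r = CHF 650,093.46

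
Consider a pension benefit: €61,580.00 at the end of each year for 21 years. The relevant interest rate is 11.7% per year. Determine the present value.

This is an ordinary annuity: 21 payments of €61,580.00 at the end of each year.
Periodic rate r = 0.117 per year.
PV = PMT × [(1 − (1+r)^−n)/r] = 61,580 × [1 − (1+r)^−21] / r = €474,785.64

€474,785.64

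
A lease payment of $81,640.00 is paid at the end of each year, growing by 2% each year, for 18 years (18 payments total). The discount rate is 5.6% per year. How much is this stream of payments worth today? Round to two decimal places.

Periodic rate r = 0.056 per year.
Growing ordinary annuity: PV = PMT₁ × [1 − ((1+g)/(1+r))^n] / (r − g) = 81,640 × [1 − ((1+0.02)/(1+r))^18] / (r − 0.02) = $1,053,122.45.

$1,053,122.45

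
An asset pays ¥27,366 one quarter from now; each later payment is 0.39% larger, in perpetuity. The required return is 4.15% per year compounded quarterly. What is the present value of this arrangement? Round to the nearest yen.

Periodic rate r = 0.0415/4 per quarter.
Growing perpetuity (Gordon): PV = PMT₁ / (r − g) = 27,366 / (r − 0.0039) = ¥4,226,409.

¥4,226,409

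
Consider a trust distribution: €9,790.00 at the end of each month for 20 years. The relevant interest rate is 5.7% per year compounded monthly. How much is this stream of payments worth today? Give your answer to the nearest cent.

€1,400,107.34

This is an ordinary annuity: 240 payments of €9,790.00 at the end of each month.
Periodic rate r = 0.057/12 per month; n is counted in months.
PV = PMT × [(1 − (1+r)^−n)/r] = 9,790 × [1 − (1+r)^−240] / r = €1,400,107.34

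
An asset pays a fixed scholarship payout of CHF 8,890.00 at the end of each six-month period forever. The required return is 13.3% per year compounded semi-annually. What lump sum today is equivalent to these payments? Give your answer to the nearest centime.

CHF 133,684.21

Periodic rate r = 0.133/2 per half-year.
Level perpetuity: PV = PMT / r = 8,890 / (0.133/2) = CHF 133,684.21.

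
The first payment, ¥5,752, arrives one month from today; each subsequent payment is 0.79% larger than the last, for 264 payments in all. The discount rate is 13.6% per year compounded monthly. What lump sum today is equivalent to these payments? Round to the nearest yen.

Periodic rate r = 0.136/12 per month; n is counted in months.
Growing ordinary annuity: PV = PMT₁ × [1 − ((1+g)/(1+r))^n] / (r − g) = 5,752 × [1 − ((1+0.0079)/(1+r))^264] / (r − 0.0079) = ¥992,675.

¥992,675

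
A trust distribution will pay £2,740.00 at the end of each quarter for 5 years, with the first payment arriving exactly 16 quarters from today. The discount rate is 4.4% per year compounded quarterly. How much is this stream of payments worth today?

£41,542.24

Ordinary annuity of 20 payments, first payment at period 16.
Periodic rate r = 0.044/4 per quarter; n is counted in quarters.
The ordinary-annuity PV formula values the stream one period before the first payment (period 15); discount that back 15 periods:
PV₀ = 2,740 × [1 − (1+r)^−20] / r × (1+r)^−15 = £41,542.24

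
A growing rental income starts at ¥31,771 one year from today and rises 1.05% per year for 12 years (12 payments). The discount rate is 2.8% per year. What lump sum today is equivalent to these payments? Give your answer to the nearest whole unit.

Periodic rate r = 0.028 per year.
Growing ordinary annuity: PV = PMT₁ × [1 − ((1+g)/(1+r))^n] / (r − g) = 31,771 × [1 − ((1+0.0105)/(1+r))^12] / (r − 0.0105) = ¥338,041.

¥338,041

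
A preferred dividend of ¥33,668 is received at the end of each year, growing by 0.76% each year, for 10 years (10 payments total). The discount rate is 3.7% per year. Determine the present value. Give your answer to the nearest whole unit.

Periodic rate r = 0.037 per year.
Growing ordinary annuity: PV = PMT₁ × [1 − ((1+g)/(1+r))^n] / (r − g) = 33,668 × [1 − ((1+0.0076)/(1+r))^10] / (r − 0.0076) = ¥286,228.

¥286,228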